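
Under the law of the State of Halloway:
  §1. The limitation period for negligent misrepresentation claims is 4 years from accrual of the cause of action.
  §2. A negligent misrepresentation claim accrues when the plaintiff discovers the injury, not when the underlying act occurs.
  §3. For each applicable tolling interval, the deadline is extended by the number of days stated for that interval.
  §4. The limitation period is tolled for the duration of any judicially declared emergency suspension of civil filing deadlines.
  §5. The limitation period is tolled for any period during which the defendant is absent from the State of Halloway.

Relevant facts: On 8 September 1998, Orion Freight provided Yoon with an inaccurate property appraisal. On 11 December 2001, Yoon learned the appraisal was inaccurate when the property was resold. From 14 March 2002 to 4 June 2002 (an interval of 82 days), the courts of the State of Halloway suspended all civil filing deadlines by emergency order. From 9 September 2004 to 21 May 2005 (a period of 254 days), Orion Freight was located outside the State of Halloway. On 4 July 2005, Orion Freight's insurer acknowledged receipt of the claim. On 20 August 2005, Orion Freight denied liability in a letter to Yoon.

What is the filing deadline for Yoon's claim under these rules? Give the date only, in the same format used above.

The claim did not accrue until Yoon discovered the injury on 11 December 2001; the 8 September 1998 act date does not start the clock under the stated rule.
4 years from 11 December 2001 is 11 December 2005.
The period was tolled for 82 days by the emergency suspension of filing deadlines (14 March 2002 to 4 June 2002), pushing the deadline to 3 March 2006.
Because the defendant's absence from the jurisdiction ran from 9 September 2004 to 21 May 2005, the deadline is extended by 254 days to 12 November 2006.
The other events in the timeline have no effect on the limitation period under the stated rules.

12 November 2006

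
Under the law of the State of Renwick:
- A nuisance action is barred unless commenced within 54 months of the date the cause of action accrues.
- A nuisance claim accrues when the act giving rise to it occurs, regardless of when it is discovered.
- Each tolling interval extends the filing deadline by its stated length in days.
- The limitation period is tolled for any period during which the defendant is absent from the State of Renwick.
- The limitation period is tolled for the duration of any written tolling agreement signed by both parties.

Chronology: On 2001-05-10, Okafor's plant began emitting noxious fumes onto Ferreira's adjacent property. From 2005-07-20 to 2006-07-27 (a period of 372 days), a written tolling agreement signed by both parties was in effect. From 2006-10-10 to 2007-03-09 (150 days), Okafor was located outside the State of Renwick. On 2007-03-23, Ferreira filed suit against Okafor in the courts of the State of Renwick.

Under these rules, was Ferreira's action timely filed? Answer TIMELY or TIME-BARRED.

TIMELY

The limitation period began to run on 2001-05-10.
Adding the 54 months base period to 2001-05-10 gives a deadline of 2005-11-10, before any tolling.
Because the written tolling agreement ran from 2005-07-20 to 2006-07-27, the deadline is extended by 372 days to 2006-11-17.
Because the defendant's absence from the jurisdiction ran from 2006-10-10 to 2007-03-09, the deadline is extended by 150 days to 2007-04-16.
Ferreira filed on 2007-03-23, before the 2007-04-16 deadline, so the action is timely.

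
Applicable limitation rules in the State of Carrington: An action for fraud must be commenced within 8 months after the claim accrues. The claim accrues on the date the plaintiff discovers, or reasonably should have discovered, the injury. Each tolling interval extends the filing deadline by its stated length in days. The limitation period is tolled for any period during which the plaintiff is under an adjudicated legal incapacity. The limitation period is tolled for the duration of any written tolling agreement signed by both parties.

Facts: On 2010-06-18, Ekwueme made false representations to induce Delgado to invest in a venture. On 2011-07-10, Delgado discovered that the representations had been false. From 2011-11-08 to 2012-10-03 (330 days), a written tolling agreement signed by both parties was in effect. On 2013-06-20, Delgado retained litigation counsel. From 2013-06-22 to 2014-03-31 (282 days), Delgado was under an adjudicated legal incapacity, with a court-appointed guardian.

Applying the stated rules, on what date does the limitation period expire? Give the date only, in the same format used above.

Under the discovery rule, the claim accrued on 2011-07-10, when Delgado discovered the injury — not on the 2010-06-18 date of the underlying act.
The untolled deadline — 8 months after 2011-07-10 — is 2012-03-10.
The written tolling agreement from 2011-11-08 to 2012-10-03 tolled the period for 330 days, extending the deadline to 2013-02-03.
The plaintiff's legal incapacity from 2013-06-22 to 2014-03-31 began after the period had already run on 2013-02-03, so it has no tolling effect.
None of the other events listed affects the running of the period under the stated rules.

2013-02-03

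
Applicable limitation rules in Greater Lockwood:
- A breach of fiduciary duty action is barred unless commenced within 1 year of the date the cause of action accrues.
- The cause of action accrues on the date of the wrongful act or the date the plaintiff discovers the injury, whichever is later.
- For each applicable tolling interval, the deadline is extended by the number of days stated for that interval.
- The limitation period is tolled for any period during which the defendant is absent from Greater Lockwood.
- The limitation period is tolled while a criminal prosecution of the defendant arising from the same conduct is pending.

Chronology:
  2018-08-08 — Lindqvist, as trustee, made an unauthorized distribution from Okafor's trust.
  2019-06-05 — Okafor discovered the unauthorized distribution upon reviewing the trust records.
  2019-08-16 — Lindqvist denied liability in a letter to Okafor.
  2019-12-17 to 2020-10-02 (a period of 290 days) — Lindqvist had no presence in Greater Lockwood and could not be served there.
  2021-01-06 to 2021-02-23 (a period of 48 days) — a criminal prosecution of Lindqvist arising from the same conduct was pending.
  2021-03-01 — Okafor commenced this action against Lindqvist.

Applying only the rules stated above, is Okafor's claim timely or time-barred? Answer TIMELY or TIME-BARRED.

TIMELY

Taking the later of the act (2018-08-08) and discovery (2019-06-05), the claim accrued on 2019-06-05.
Adding the 1 year base period to 2019-06-05 gives a deadline of 2020-06-05, before any tolling.
Because the defendant's absence from the jurisdiction ran from 2019-12-17 to 2020-10-02, the deadline is extended by 290 days to 2021-03-22.
Because the pending criminal prosecution ran from 2021-01-06 to 2021-02-23, the deadline is extended by 48 days to 2021-05-09.
The other events in the timeline have no effect on the limitation period under the stated rules.
The 2021-03-01 filing precedes the 2021-05-09 deadline; the claim is timely.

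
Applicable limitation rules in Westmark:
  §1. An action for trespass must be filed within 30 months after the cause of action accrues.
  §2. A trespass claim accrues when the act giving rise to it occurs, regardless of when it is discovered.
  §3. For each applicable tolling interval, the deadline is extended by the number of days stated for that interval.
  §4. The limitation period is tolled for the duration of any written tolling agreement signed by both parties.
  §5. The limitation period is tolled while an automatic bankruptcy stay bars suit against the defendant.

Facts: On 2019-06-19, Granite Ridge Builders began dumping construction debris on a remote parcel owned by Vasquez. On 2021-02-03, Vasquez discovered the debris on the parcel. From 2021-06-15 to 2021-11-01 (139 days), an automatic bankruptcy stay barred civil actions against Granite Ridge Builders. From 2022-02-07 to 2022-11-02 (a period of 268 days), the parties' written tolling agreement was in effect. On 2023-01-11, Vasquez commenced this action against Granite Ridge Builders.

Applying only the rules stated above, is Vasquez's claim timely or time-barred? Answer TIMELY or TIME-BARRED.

TIMELY

Because the rule ties accrual to occurrence, the claim accrued on 2019-06-19, not on the 2021-02-03 discovery date.
30 months from 2019-06-19 is 2021-12-19.
Because the automatic bankruptcy stay ran from 2021-06-15 to 2021-11-01, the deadline is extended by 139 days to 2022-05-07.
The period was tolled for 268 days by the written tolling agreement (2022-02-07 to 2022-11-02), pushing the deadline to 2023-01-30.
Filing on 2023-01-11 beat the 2023-01-30 deadline — the action is timely.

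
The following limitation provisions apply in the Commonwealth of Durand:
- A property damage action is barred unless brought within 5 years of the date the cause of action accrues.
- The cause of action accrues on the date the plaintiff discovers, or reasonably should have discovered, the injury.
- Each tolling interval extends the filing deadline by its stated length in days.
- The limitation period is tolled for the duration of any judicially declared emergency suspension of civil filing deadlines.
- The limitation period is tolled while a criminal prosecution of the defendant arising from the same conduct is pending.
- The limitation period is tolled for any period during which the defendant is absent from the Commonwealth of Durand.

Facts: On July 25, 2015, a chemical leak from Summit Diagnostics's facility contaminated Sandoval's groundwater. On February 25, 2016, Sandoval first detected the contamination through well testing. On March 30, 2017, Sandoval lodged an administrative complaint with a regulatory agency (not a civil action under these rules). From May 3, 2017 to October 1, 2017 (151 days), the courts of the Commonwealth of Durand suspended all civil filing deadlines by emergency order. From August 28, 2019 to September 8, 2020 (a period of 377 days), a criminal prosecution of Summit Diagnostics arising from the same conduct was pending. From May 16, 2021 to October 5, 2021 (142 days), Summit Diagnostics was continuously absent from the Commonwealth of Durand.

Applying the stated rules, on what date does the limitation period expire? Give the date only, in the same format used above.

December 27, 2022

Under the discovery rule, the claim accrued on February 25, 2016, when Sandoval discovered the injury — not on the July 25, 2015 date of the underlying act.
Adding the 5 years base period to February 25, 2016 gives a deadline of February 25, 2021, before any tolling.
Because the emergency suspension of filing deadlines ran from May 3, 2017 to October 1, 2017, the deadline is extended by 151 days to July 26, 2021.
The pending criminal prosecution from August 28, 2019 to September 8, 2020 tolled the period for 377 days, extending the deadline to August 7, 2022.
Because the defendant's absence from the jurisdiction ran from May 16, 2021 to October 5, 2021, the deadline is extended by 142 days to December 27, 2022.
None of the other events listed affects the running of the period under the stated rules.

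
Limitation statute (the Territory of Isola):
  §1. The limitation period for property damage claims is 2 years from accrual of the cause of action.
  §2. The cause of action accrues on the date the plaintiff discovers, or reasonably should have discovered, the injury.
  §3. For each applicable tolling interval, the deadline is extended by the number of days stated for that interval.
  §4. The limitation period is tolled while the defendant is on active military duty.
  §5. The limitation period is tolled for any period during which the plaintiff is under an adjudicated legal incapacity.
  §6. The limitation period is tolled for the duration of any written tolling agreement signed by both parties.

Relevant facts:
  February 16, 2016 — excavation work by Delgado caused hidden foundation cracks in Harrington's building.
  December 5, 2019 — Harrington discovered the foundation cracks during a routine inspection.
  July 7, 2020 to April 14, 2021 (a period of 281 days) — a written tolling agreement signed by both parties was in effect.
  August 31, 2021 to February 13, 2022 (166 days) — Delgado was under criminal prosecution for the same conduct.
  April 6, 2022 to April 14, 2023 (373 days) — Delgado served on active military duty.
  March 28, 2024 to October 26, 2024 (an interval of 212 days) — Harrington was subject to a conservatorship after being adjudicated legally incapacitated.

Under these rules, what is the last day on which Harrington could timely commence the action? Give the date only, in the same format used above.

September 20, 2023

Under the discovery rule, the claim accrued on December 5, 2019, when Harrington discovered the injury — not on the February 16, 2016 date of the underlying act.
The untolled deadline — 2 years after December 5, 2019 — is December 5, 2021.
The written tolling agreement from July 7, 2020 to April 14, 2021 tolled the period for 281 days, extending the deadline to September 12, 2022.
The defendant's active military service from April 6, 2022 to April 14, 2023 tolled the period for 373 days, extending the deadline to September 20, 2023.
The plaintiff's legal incapacity from March 28, 2024 to October 26, 2024 began after the period had already run on September 20, 2023, so it has no tolling effect.
The pending criminal prosecution from August 31, 2021 to February 13, 2022 does not toll the period, because no stated rule makes a criminal prosecution a tolling event.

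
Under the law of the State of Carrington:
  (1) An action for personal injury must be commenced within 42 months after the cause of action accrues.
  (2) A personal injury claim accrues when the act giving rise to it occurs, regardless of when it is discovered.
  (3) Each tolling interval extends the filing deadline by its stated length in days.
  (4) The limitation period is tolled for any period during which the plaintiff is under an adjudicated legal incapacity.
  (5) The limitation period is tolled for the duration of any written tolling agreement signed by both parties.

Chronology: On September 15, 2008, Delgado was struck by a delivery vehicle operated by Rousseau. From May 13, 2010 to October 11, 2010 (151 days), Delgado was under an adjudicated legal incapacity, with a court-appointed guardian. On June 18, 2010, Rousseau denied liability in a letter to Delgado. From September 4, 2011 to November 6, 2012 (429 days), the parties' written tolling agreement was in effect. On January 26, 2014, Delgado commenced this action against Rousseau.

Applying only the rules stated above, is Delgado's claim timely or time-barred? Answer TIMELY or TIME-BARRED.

The cause of action accrued on September 15, 2008, the date of the act.
Adding the 42 months base period to September 15, 2008 gives a deadline of March 15, 2012, before any tolling.
The period was tolled for 151 days by the plaintiff's legal incapacity (May 13, 2010 to October 11, 2010), pushing the deadline to August 13, 2012.
Because the written tolling agreement ran from September 4, 2011 to November 6, 2012, the deadline is extended by 429 days to October 16, 2013.
The other events in the timeline have no effect on the limitation period under the stated rules.
The January 26, 2014 filing falls after the October 16, 2013 deadline; the claim is time-barred.

TIME-BARRED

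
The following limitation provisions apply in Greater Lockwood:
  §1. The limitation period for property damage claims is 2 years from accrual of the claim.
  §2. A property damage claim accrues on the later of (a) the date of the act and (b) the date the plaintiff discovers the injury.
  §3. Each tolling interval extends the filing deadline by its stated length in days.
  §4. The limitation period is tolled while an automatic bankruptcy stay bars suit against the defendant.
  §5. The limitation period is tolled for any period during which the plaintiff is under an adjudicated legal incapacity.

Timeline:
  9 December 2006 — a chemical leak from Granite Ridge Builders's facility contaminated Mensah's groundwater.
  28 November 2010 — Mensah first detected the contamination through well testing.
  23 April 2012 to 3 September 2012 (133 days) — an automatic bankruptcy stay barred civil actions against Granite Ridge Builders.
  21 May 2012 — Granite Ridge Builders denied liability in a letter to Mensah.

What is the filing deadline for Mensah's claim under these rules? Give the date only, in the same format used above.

Taking the later of the act (9 December 2006) and discovery (28 November 2010), the claim accrued on 28 November 2010.
Adding the 2 years base period to 28 November 2010 gives a deadline of 28 November 2012, before any tolling.
The automatic bankruptcy stay from 23 April 2012 to 3 September 2012 tolled the period for 133 days, extending the deadline to 10 April 2013.
The other events in the timeline have no effect on the limitation period under the stated rules.

10 April 2013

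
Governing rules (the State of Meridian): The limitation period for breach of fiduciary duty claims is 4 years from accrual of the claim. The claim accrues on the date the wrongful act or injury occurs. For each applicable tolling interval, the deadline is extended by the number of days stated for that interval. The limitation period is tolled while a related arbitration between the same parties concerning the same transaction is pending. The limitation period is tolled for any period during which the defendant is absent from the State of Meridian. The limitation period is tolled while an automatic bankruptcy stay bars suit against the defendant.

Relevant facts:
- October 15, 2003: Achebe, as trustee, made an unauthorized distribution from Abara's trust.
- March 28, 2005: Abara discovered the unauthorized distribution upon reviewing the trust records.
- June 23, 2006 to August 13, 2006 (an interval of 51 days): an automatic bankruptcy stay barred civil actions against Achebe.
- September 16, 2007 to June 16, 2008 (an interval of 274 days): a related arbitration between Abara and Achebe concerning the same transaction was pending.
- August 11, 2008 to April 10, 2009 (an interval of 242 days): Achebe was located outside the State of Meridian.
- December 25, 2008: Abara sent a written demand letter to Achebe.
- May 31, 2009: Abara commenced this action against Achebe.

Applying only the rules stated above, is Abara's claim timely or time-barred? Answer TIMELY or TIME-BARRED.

TIME-BARRED

Because the rule ties accrual to occurrence, the claim accrued on October 15, 2003, not on the March 28, 2005 discovery date.
Adding the 4 years base period to October 15, 2003 gives a deadline of October 15, 2007, before any tolling.
The automatic bankruptcy stay from June 23, 2006 to August 13, 2006 tolled the period for 51 days, extending the deadline to December 5, 2007.
The pending related arbitration from September 16, 2007 to June 16, 2008 tolled the period for 274 days, extending the deadline to September 4, 2008.
The defendant's absence from the jurisdiction from August 11, 2008 to April 10, 2009 tolled the period for 242 days, extending the deadline to May 4, 2009.
The other events in the timeline have no effect on the limitation period under the stated rules.
The May 31, 2009 filing falls after the May 4, 2009 deadline; the claim is time-barred.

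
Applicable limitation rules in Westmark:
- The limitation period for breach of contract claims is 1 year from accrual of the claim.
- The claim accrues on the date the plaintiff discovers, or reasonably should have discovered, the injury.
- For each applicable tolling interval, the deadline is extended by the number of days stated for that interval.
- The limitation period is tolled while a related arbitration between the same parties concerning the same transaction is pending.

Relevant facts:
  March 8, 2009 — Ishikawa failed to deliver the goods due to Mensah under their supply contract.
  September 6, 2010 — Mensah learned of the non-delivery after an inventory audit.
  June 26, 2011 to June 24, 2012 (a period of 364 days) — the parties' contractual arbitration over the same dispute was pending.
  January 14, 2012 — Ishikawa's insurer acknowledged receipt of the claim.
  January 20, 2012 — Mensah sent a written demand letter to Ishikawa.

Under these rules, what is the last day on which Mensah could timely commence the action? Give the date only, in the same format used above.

The claim did not accrue until Mensah discovered the injury on September 6, 2010; the March 8, 2009 act date does not start the clock under the stated rule.
1 year from September 6, 2010 is September 6, 2011.
The pending related arbitration from June 26, 2011 to June 24, 2012 tolled the period for 364 days, extending the deadline to September 4, 2012.
The other events in the timeline have no effect on the limitation period under the stated rules.

September 4, 2012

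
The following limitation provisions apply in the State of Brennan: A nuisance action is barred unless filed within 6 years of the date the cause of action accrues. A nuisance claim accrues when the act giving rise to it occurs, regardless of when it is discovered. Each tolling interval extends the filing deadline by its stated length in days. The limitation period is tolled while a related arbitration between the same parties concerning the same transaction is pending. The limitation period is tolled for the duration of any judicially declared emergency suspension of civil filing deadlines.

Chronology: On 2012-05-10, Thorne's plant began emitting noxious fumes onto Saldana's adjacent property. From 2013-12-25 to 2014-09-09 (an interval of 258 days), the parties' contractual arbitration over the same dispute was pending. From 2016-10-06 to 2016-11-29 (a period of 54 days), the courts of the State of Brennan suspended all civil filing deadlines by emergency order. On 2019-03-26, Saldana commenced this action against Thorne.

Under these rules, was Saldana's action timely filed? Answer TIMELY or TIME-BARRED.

The claim accrued on 2012-05-10, when the wrongful act occurred.
6 years from 2012-05-10 is 2018-05-10.
The pending related arbitration from 2013-12-25 to 2014-09-09 tolled the period for 258 days, extending the deadline to 2019-01-23.
The emergency suspension of filing deadlines from 2016-10-06 to 2016-11-29 tolled the period for 54 days, extending the deadline to 2019-03-18.
Saldana filed on 2019-03-26, after the 2019-03-18 deadline, so the action is time-barred.

TIME-BARRED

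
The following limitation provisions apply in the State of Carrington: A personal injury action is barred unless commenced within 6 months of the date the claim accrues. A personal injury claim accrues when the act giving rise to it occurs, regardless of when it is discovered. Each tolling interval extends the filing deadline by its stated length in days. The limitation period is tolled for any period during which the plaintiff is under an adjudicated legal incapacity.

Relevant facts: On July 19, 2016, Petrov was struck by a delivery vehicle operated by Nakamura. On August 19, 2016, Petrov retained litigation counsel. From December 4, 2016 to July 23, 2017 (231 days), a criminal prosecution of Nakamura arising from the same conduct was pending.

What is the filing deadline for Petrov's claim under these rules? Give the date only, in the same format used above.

The limitation period began to run on July 19, 2016.
The untolled deadline — 6 months after July 19, 2016 — is January 19, 2017.
The pending criminal prosecution from December 4, 2016 to July 23, 2017 does not toll the period, because no stated rule makes a criminal prosecution a tolling event.
None of the other events listed affects the running of the period under the stated rules.

January 19, 2017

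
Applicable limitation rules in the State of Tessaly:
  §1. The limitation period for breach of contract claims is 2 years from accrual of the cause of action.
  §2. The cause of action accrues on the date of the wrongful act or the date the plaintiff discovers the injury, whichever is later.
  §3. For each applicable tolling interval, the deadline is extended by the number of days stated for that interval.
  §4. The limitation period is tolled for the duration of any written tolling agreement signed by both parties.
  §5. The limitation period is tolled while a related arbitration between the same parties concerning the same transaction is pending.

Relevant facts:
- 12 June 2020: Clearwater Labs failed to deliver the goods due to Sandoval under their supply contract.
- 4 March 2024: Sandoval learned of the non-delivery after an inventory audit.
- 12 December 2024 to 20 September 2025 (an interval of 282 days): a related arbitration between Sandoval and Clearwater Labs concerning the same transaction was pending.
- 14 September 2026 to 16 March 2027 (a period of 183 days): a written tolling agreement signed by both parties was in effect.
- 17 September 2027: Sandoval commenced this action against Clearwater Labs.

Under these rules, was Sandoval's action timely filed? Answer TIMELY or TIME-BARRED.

TIME-BARRED

The claim accrued on 4 March 2024 — the later of the 12 June 2020 act and the 4 March 2024 discovery.
Adding the 2 years base period to 4 March 2024 gives a deadline of 4 March 2026, before any tolling.
The pending related arbitration from 12 December 2024 to 20 September 2025 tolled the period for 282 days, extending the deadline to 11 December 2026.
The written tolling agreement from 14 September 2026 to 16 March 2027 tolled the period for 183 days, extending the deadline to 12 June 2027.
Filing on 17 September 2027 missed the 12 June 2027 deadline — the action is time-barred.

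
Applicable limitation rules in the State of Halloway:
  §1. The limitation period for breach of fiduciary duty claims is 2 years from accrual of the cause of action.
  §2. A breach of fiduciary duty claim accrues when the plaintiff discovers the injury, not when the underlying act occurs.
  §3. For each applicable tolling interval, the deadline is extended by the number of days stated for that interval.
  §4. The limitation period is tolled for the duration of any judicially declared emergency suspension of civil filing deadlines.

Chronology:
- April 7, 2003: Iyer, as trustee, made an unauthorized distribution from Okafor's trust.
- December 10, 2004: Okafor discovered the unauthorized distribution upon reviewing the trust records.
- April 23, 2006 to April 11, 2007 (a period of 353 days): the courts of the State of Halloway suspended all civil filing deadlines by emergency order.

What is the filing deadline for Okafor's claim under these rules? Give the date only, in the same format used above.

Accrual is tied to discovery, so the period began on December 10, 2004 rather than on April 7, 2003 when the act occurred.
The untolled deadline — 2 years after December 10, 2004 — is December 10, 2006.
The emergency suspension of filing deadlines from April 23, 2006 to April 11, 2007 tolled the period for 353 days, extending the deadline to November 28, 2007.

November 28, 2007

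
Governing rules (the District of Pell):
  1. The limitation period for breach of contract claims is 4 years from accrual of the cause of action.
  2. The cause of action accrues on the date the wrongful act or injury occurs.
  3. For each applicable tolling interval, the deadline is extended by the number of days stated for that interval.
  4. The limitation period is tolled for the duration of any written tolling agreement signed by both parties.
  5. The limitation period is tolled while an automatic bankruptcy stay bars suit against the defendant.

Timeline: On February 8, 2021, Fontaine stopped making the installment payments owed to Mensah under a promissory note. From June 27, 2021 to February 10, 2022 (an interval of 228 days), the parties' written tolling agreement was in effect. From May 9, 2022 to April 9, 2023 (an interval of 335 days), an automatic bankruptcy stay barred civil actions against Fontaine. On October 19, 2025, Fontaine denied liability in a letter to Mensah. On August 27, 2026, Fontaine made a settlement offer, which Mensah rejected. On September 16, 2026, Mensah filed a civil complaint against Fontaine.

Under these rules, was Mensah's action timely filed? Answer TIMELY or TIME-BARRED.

The limitation period began to run on February 8, 2021.
The untolled deadline — 4 years after February 8, 2021 — is February 8, 2025.
The written tolling agreement from June 27, 2021 to February 10, 2022 tolled the period for 228 days, extending the deadline to September 24, 2025.
The automatic bankruptcy stay from May 9, 2022 to April 9, 2023 tolled the period for 335 days, extending the deadline to August 25, 2026.
The other events in the timeline have no effect on the limitation period under the stated rules.
Mensah filed on September 16, 2026, after the August 25, 2026 deadline, so the action is time-barred.

TIME-BARRED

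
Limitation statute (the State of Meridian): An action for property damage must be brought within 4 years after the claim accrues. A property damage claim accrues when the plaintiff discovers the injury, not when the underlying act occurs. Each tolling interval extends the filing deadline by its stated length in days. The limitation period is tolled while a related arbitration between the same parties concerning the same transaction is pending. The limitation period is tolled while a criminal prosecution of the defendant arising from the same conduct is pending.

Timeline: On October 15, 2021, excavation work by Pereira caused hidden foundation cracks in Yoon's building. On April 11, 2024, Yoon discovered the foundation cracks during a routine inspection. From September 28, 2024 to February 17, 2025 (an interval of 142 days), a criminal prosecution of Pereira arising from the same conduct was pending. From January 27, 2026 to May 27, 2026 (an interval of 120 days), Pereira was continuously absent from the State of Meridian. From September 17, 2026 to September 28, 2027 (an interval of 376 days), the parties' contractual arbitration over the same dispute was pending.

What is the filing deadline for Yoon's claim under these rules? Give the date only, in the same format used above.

Under the discovery rule, the claim accrued on April 11, 2024, when Yoon discovered the injury — not on the October 15, 2021 date of the underlying act.
The untolled deadline — 4 years after April 11, 2024 — is April 11, 2028.
The pending criminal prosecution from September 28, 2024 to February 17, 2025 tolled the period for 142 days, extending the deadline to August 31, 2028.
Because the pending related arbitration ran from September 17, 2026 to September 28, 2027, the deadline is extended by 376 days to September 11, 2029.
No stated provision tolls the period for the defendant's absence, so the interval from January 27, 2026 to May 27, 2026 has no effect on the deadline.

September 11, 2029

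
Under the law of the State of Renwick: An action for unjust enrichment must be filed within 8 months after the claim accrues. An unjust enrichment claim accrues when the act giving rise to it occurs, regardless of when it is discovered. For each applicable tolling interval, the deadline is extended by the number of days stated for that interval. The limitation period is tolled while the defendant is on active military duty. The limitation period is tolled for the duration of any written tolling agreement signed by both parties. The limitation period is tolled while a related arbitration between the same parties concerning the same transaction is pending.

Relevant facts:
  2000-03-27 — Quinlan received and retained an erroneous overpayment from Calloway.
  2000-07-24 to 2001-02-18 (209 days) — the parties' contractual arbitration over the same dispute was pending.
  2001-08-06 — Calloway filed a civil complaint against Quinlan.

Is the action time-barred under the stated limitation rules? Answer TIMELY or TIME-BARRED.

TIME-BARRED

The claim accrued on 2000-03-27, when the wrongful act occurred.
Adding the 8 months base period to 2000-03-27 gives a deadline of 2000-11-27, before any tolling.
The period was tolled for 209 days by the pending related arbitration (2000-07-24 to 2001-02-18), pushing the deadline to 2001-06-24.
Filing on 2001-08-06 missed the 2001-06-24 deadline — the action is time-barred.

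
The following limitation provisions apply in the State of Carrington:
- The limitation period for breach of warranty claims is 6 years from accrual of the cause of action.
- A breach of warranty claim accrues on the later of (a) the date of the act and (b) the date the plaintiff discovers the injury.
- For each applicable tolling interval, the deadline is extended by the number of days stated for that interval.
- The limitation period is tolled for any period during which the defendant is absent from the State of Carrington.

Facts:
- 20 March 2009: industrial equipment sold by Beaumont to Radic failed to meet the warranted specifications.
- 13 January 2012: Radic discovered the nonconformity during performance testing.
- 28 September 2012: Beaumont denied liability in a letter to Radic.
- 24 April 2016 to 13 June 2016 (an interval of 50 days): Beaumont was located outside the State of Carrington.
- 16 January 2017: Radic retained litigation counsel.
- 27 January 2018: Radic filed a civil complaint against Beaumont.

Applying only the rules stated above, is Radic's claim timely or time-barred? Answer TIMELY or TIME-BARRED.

Taking the later of the act (20 March 2009) and discovery (13 January 2012), the claim accrued on 13 January 2012.
Adding the 6 years base period to 13 January 2012 gives a deadline of 13 January 2018, before any tolling.
The period was tolled for 50 days by the defendant's absence from the jurisdiction (24 April 2016 to 13 June 2016), pushing the deadline to 4 March 2018.
The other events in the timeline have no effect on the limitation period under the stated rules.
Filing on 27 January 2018 beat the 4 March 2018 deadline — the action is timely.

TIMELY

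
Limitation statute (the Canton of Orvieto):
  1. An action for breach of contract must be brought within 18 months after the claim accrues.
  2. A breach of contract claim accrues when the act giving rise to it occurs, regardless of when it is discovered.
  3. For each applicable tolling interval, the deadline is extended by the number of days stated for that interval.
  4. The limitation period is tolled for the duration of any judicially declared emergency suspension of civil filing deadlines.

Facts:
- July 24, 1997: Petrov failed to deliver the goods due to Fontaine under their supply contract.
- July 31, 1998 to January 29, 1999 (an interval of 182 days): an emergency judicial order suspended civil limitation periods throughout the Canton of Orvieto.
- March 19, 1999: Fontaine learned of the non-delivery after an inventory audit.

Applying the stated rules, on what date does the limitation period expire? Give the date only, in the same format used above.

Because the rule ties accrual to occurrence, the claim accrued on July 24, 1997, not on the March 19, 1999 discovery date.
18 months from July 24, 1997 is January 24, 1999.
The period was tolled for 182 days by the emergency suspension of filing deadlines (July 31, 1998 to January 29, 1999), pushing the deadline to July 25, 1999.

July 25, 1999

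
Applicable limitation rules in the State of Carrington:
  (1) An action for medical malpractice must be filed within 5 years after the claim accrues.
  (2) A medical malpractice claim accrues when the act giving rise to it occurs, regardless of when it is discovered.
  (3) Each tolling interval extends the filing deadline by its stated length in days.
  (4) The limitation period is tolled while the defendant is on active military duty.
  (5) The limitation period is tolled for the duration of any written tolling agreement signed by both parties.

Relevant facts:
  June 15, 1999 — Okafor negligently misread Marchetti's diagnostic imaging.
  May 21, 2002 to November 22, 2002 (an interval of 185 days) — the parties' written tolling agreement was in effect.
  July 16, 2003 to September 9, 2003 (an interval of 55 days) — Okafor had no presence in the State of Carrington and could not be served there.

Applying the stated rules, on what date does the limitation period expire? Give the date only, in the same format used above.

The limitation period began to run on June 15, 1999.
Adding the 5 years base period to June 15, 1999 gives a deadline of June 15, 2004, before any tolling.
The written tolling agreement from May 21, 2002 to November 22, 2002 tolled the period for 185 days, extending the deadline to December 17, 2004.
No stated provision tolls the period for the defendant's absence, so the interval from July 16, 2003 to September 9, 2003 has no effect on the deadline.

December 17, 2004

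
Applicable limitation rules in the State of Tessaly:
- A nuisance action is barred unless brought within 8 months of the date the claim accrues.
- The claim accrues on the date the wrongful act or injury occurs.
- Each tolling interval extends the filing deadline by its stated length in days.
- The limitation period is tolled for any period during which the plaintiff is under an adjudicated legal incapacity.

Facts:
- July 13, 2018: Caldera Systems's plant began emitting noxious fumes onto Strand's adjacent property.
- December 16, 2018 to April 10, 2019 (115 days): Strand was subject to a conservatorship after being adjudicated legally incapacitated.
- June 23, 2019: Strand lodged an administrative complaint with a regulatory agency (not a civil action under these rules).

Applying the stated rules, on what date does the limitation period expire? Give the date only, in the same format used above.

The claim accrued on July 13, 2018, the date of the act.
8 months from July 13, 2018 is March 13, 2019.
The period was tolled for 115 days by the plaintiff's legal incapacity (December 16, 2018 to April 10, 2019), pushing the deadline to July 6, 2019.
Nothing else in the chronology tolls or restarts the period.

July 6, 2019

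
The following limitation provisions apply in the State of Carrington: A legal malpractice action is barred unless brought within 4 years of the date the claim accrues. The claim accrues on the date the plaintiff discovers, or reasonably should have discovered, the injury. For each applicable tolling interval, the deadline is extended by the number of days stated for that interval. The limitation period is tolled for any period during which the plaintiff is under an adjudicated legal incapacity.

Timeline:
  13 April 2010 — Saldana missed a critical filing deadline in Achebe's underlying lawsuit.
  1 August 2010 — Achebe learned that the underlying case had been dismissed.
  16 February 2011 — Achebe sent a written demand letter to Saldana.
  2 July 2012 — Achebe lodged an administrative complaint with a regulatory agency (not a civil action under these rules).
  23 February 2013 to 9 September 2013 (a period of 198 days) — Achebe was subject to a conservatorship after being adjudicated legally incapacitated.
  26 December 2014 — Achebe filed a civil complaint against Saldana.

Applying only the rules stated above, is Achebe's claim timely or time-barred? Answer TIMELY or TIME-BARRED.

The claim did not accrue until Achebe discovered the injury on 1 August 2010; the 13 April 2010 act date does not start the clock under the stated rule.
4 years from 1 August 2010 is 1 August 2014.
The plaintiff's legal incapacity from 23 February 2013 to 9 September 2013 tolled the period for 198 days, extending the deadline to 15 February 2015.
The other events in the timeline have no effect on the limitation period under the stated rules.
The 26 December 2014 filing precedes the 15 February 2015 deadline; the claim is timely.

TIMELY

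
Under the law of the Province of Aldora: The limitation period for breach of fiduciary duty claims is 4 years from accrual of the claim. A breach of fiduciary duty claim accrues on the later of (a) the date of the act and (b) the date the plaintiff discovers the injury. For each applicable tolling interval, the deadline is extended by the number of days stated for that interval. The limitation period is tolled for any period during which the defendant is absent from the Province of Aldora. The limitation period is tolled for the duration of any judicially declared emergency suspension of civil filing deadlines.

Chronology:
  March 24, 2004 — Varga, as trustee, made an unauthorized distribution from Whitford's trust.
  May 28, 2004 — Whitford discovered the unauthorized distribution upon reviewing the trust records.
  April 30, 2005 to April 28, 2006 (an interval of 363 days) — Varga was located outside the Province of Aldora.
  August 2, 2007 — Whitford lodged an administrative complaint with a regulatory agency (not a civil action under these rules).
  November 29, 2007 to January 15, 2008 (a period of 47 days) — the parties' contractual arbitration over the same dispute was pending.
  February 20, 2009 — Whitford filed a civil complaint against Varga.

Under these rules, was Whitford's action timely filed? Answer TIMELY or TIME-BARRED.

Because discovery on May 28, 2004 post-dates the March 24, 2004 act, accrual under the later-of rule falls on May 28, 2004.
The untolled deadline — 4 years after May 28, 2004 — is May 28, 2008.
The period was tolled for 363 days by the defendant's absence from the jurisdiction (April 30, 2005 to April 28, 2006), pushing the deadline to May 26, 2009.
Although a pending arbitration ran from November 29, 2007 to January 15, 2008, the stated rules do not make that a tolling event, so it is disregarded.
None of the other events listed affects the running of the period under the stated rules.
Whitford filed on February 20, 2009, before the May 26, 2009 deadline, so the action is timely.

TIMELY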